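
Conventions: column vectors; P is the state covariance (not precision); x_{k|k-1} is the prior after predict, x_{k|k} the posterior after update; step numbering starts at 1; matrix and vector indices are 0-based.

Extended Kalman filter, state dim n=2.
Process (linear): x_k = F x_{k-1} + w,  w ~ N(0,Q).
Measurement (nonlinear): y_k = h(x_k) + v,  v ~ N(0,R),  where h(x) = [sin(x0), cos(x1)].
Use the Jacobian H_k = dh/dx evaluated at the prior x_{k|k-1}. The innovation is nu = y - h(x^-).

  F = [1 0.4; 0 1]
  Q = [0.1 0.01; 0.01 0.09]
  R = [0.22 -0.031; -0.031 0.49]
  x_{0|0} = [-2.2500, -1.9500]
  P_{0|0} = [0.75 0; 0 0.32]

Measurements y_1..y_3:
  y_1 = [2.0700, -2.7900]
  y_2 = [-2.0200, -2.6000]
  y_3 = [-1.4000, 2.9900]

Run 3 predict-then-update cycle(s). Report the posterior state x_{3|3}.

step 1: x^-=[-3.0300, -1.9500]  P^-=[0.9012 0.1380; 0.1380 0.4100]  H_jac=[-0.9938 0.0000; 0.0000 0.9290]  S=[1.1100 -0.1584; -0.1584 0.8438]  K=[-0.8068 0.0005; -0.0608 0.4400]  nu=[2.1814, -2.4198]  x^+=[-4.7910, -3.1472]  P^+=[0.1786 0.0272; 0.0272 0.2341]
step 2: x^-=[-6.0499, -3.1472]  P^-=[0.3378 0.1308; 0.1308 0.3241]  H_jac=[0.9729 0.0000; 0.0000 -0.0056]  S=[0.5398 -0.0317; -0.0317 0.4900]  K=[0.6111 0.0381; 0.2365 0.0116]  nu=[-2.2512, -1.6000]  x^+=[-7.4866, -3.6981]  P^+=[0.1370 0.0531; 0.0531 0.2940]
step 3: x^-=[-8.9658, -3.6981]  P^-=[0.3265 0.1807; 0.1807 0.3840]  H_jac=[-0.8965 0.0000; 0.0000 -0.5282]  S=[0.4824 0.0546; 0.0546 0.5972]  K=[-0.5948 -0.1055; -0.3005 -0.3122]  nu=[-0.9570, 3.8391]  x^+=[-8.8016, -4.6092]  P^+=[0.1423 0.0629; 0.0629 0.2720]

x_post = [-8.8016, -4.6092]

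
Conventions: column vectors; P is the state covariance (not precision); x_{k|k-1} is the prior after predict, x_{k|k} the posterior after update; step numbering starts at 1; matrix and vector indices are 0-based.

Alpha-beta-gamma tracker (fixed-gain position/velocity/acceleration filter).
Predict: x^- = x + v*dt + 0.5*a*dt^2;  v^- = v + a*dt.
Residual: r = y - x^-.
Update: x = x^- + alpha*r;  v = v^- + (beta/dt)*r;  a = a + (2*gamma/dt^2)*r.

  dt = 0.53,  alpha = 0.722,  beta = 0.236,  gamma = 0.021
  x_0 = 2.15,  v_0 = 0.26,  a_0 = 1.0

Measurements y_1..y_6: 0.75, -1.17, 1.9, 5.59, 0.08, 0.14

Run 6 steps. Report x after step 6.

step 1: x_pred=2.4282  r=-1.6782  x^+=1.2166  v^+=0.0427  a^+=0.7491
step 2: x_pred=1.3444  r=-2.5144  x^+=-0.4710  v^+=-0.6799  a^+=0.3731
step 3: x_pred=-0.7789  r=2.6789  x^+=1.1553  v^+=0.7107  a^+=0.7737
step 4: x_pred=1.6406  r=3.9494  x^+=4.4921  v^+=2.8794  a^+=1.3642
step 5: x_pred=6.2097  r=-6.1297  x^+=1.7841  v^+=0.8729  a^+=0.4477
step 6: x_pred=2.3096  r=-2.1696  x^+=0.7431  v^+=0.1441  a^+=0.1233

x_post = 0.7431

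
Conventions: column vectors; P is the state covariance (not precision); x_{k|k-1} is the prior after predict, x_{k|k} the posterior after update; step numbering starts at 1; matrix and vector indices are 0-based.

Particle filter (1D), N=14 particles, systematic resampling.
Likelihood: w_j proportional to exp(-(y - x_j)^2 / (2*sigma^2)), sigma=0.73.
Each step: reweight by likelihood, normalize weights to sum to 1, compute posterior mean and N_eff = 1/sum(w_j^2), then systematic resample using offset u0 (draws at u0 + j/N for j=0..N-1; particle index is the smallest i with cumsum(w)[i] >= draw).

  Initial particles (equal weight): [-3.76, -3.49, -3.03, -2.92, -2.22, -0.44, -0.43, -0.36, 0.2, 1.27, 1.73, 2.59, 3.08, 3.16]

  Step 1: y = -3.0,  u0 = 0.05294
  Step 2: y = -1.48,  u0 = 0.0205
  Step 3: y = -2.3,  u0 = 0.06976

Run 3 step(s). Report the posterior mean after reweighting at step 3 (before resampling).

post_mean = -2.4616

step 1: w=[0.1475, 0.2024, 0.2533, 0.2520, 0.1433, 0.0005, 0.0005, 0.0004, 0.0000, 0.0000, 0.0000, 0.0000, 0.0000, 0.0000]  mean=-3.0832  Neff=4.7402  idx=[0, 0, 1, 1, 1, 2, 2, 2, 3, 3, 3, 3, 4, 4]
step 2: w=[0.0035, 0.0035, 0.0104, 0.0104, 0.0104, 0.0485, 0.0485, 0.0485, 0.0660, 0.0660, 0.0660, 0.0660, 0.2762, 0.2762]  mean=-2.5730  Neff=5.6376  idx=[3, 6, 7, 8, 9, 10, 12, 12, 12, 12, 13, 13, 13, 13]
step 3: w=[0.0230, 0.0526, 0.0526, 0.0605, 0.0605, 0.0605, 0.0863, 0.0863, 0.0863, 0.0863, 0.0863, 0.0863, 0.0863, 0.0863]  mean=-2.4616  Neff=13.0546  idx=[1, 3, 4, 5, 6, 7, 8, 9, 9, 10, 11, 12, 13, 13]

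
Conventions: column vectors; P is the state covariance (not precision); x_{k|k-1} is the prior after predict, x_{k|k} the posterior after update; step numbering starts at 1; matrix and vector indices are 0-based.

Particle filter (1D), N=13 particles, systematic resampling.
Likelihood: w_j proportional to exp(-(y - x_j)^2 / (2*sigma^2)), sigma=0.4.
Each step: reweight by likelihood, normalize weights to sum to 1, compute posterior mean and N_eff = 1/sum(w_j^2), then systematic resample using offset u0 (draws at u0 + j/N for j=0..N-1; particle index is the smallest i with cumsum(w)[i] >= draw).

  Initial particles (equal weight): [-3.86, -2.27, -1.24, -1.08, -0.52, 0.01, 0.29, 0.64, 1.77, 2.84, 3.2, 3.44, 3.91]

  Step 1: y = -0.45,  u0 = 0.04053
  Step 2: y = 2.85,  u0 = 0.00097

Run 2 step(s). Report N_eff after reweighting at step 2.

step 1: w=[0.0000, 0.0000, 0.0665, 0.1353, 0.4607, 0.2415, 0.0845, 0.0114, 0.0000, 0.0000, 0.0000, 0.0000, 0.0000]  mean=-0.4340  Neff=3.3269  idx=[2, 3, 3, 4, 4, 4, 4, 4, 4, 5, 5, 5, 6]
step 2: w=[0.0000, 0.0000, 0.0000, 0.0000, 0.0000, 0.0000, 0.0000, 0.0000, 0.0000, 0.0086, 0.0086, 0.0086, 0.9741]  mean=0.2827  Neff=1.0537  idx=[9, 12, 12, 12, 12, 12, 12, 12, 12, 12, 12, 12, 12]

N_eff = 1.0537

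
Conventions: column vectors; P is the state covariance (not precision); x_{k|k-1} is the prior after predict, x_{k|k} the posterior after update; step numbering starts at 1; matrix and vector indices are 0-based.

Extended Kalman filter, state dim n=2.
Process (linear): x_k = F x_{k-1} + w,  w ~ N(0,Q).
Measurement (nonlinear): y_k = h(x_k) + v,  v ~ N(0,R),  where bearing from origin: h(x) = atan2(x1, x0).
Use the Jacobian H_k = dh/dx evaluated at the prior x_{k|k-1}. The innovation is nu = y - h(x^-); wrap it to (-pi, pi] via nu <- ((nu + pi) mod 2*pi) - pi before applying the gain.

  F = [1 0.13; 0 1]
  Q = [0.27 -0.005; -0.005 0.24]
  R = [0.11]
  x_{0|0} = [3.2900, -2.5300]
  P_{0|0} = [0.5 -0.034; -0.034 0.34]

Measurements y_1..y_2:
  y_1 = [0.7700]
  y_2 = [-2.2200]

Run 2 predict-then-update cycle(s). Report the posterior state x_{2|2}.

step 1: x^-=[2.9611, -2.5300]  P^-=[0.7669 0.0052; 0.0052 0.5800]  H_jac=[0.1668 0.1952]  S=[0.1538]  K=[0.8384; 0.7419]  nu=[1.4771]  x^+=[4.1995, -1.4342]  P^+=[0.6588 -0.0905; -0.0905 0.4954]
step 2: x^-=[4.0130, -1.4342]  P^-=[0.9137 -0.0311; -0.0311 0.7354]  H_jac=[0.0790 0.2210]  S=[0.1505]  K=[0.4338; 1.0632]  nu=[-1.8768]  x^+=[3.1990, -3.4296]  P^+=[0.8853 -0.1005; -0.1005 0.5652]

x_post = [3.1990, -3.4296]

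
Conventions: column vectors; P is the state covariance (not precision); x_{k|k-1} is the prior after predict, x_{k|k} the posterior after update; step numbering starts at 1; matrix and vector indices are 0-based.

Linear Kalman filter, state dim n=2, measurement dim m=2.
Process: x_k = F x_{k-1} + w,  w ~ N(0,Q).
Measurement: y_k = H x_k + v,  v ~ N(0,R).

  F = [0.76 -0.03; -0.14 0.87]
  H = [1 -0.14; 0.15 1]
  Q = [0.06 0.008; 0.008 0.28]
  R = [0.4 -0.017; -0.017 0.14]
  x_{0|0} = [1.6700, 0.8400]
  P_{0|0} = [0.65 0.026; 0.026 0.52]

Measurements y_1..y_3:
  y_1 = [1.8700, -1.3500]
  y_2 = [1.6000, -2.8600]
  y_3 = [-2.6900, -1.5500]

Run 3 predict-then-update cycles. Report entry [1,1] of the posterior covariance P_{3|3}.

P_post[1,1] = 0.1032

step 1: x^-=[1.2440, 0.4970]  P^-=[0.4347 -0.0574; -0.0574 0.6800]  S=[0.8641 -0.1032; -0.1032 0.8125]  K=[0.5214 0.0758; -0.0791 0.8162]  nu=[0.6956, -2.0336]  x^+=[1.4525, -1.2179]  P^+=[0.2033 -0.0287; -0.0287 0.1199]
step 2: x^-=[1.1405, -1.2629]  P^-=[0.1788 -0.0359; -0.0359 0.3818]  S=[0.5964 -0.0788; -0.0788 0.5150]  K=[0.3123 0.0302; -0.0544 0.7225]  nu=[0.2827, -1.7681]  x^+=[1.1754, -2.5558]  P^+=[0.1217 -0.0193; -0.0193 0.1050]
step 3: x^-=[0.9700, -2.3881]  P^-=[0.1313 -0.0206; -0.0206 0.3666]  S=[0.5442 -0.0688; -0.0688 0.5033]  K=[0.2506 0.0325; -0.0416 0.7164]  nu=[-3.9943, 0.6926]  x^+=[-0.0085, -1.7259]  P^+=[0.0977 -0.0144; -0.0144 0.1032]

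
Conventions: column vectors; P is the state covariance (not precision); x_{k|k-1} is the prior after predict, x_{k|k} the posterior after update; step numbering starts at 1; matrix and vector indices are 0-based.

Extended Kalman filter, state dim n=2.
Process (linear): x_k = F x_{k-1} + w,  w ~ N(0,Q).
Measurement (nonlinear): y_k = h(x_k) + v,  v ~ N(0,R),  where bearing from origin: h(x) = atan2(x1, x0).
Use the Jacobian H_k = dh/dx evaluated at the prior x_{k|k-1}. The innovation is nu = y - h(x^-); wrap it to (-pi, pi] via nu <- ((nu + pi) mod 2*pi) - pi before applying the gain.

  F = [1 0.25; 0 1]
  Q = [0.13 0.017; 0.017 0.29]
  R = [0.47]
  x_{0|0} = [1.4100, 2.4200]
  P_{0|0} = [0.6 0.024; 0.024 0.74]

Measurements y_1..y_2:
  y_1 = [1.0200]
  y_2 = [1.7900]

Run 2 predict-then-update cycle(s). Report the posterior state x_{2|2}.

x_post = [2.3951, 2.7706]

step 1: x^-=[2.0150, 2.4200]  P^-=[0.7883 0.2260; 0.2260 1.0300]  H_jac=[-0.2440 0.2032]  S=[0.5371]  K=[-0.2727; 0.2870]  nu=[0.1435]  x^+=[1.9759, 2.4612]  P^+=[0.7483 0.2680; 0.2680 0.9858]
step 2: x^-=[2.5912, 2.4612]  P^-=[1.0739 0.5315; 0.5315 1.2758]  H_jac=[-0.1927 0.2029]  S=[0.5208]  K=[-0.1903; 0.3003]  nu=[1.0303]  x^+=[2.3951, 2.7706]  P^+=[1.0551 0.5612; 0.5612 1.2288]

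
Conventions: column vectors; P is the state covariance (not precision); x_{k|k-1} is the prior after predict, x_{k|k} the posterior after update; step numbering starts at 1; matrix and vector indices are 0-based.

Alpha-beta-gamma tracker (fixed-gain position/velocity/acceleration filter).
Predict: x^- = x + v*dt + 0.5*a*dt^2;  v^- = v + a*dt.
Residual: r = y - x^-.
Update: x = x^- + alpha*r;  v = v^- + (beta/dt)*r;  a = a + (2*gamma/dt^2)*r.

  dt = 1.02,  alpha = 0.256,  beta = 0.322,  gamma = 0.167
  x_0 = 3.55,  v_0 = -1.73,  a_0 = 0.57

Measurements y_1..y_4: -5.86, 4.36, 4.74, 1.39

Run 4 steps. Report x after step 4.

step 1: x_pred=2.0819  r=-7.9419  x^+=0.0488  v^+=-3.6558  a^+=-1.9796
step 2: x_pred=-4.7099  r=9.0699  x^+=-2.3880  v^+=-2.8117  a^+=0.9321
step 3: x_pred=-4.7710  r=9.5110  x^+=-2.3362  v^+=1.1415  a^+=3.9854
step 4: x_pred=0.9014  r=0.4886  x^+=1.0265  v^+=5.3609  a^+=4.1423

x_post = 1.0265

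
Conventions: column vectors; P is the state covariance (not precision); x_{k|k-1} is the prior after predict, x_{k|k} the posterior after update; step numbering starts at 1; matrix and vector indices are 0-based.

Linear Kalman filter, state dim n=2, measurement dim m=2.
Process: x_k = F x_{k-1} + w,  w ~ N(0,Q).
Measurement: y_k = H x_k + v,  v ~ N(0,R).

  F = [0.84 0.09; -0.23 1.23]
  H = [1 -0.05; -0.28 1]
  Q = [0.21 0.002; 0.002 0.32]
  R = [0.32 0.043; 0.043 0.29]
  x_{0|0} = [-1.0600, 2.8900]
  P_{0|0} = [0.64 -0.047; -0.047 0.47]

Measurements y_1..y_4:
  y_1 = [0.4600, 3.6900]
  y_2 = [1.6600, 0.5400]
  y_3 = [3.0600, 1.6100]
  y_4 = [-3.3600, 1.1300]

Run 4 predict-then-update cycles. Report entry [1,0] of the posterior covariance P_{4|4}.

P_post[1,0] = 0.0600

step 1: x^-=[-0.6303, 3.7985]  P^-=[0.6583 -0.1172; -0.1172 1.0915]  S=[0.9927 -0.3147; -0.3147 1.4988]  K=[0.6484 -0.0650; 0.0694 0.7648]  nu=[1.2802, -0.2850]  x^+=[0.2183, 3.6694]  P^+=[0.2081 0.0673; 0.0673 0.2436]
step 2: x^-=[0.5136, 4.4632]  P^-=[0.3689 0.0569; 0.0569 0.6615]  S=[0.6849 -0.0357; -0.0357 0.9486]  K=[0.5330 -0.0289; 0.0704 0.6832]  nu=[1.3695, -3.7794]  x^+=[1.3528, 1.9774]  P^+=[0.1725 0.0628; 0.0628 0.2188]
step 3: x^-=[1.3143, 2.1211]  P^-=[0.3430 0.0565; 0.0565 0.6245]  S=[0.6589 -0.0269; -0.0269 0.9098]  K=[0.5151 -0.0282; 0.0658 0.6710]  nu=[1.8518, -0.1431]  x^+=[2.2721, 2.1470]  P^+=[0.1666 0.0606; 0.0606 0.2144]
step 4: x^-=[2.1018, 2.1182]  P^-=[0.3385 0.0549; 0.0549 0.6189]  S=[0.6545 -0.0270; -0.0270 0.9047]  K=[0.5118 -0.0288; 0.0643 0.6690]  nu=[-5.3559, -0.3997]  x^+=[-0.6276, 1.5066]  P^+=[0.1655 0.0600; 0.0600 0.2136]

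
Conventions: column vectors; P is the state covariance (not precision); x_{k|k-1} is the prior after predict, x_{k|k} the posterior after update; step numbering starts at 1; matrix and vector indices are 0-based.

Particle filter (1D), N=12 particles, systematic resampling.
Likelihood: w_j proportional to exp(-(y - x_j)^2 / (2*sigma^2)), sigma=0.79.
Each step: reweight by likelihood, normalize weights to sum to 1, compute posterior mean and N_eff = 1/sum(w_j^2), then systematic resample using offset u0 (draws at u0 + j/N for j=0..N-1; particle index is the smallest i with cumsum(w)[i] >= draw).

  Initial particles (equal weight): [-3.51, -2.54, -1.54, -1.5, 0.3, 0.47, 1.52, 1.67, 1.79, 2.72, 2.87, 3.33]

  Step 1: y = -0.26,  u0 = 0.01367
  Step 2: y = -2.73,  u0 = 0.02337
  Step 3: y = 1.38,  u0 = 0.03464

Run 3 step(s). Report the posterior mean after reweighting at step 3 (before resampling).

step 1: w=[0.0001, 0.0072, 0.1239, 0.1343, 0.3581, 0.3004, 0.0364, 0.0233, 0.0159, 0.0004, 0.0002, 0.0000]  mean=-0.0380  Neff=3.9370  idx=[2, 2, 3, 3, 4, 4, 4, 4, 5, 5, 5, 6]
step 2: w=[0.2590, 0.2590, 0.2397, 0.2397, 0.0005, 0.0005, 0.0005, 0.0005, 0.0002, 0.0002, 0.0002, 0.0000]  mean=-1.5157  Neff=4.0158  idx=[0, 0, 0, 1, 1, 1, 2, 2, 2, 3, 3, 3]
step 3: w=[0.0756, 0.0756, 0.0756, 0.0756, 0.0756, 0.0756, 0.0911, 0.0911, 0.0911, 0.0911, 0.0911, 0.0911]  mean=-1.5181  Neff=11.8978  idx=[0, 1, 2, 3, 4, 5, 6, 7, 8, 9, 10, 11]

post_mean = -1.5181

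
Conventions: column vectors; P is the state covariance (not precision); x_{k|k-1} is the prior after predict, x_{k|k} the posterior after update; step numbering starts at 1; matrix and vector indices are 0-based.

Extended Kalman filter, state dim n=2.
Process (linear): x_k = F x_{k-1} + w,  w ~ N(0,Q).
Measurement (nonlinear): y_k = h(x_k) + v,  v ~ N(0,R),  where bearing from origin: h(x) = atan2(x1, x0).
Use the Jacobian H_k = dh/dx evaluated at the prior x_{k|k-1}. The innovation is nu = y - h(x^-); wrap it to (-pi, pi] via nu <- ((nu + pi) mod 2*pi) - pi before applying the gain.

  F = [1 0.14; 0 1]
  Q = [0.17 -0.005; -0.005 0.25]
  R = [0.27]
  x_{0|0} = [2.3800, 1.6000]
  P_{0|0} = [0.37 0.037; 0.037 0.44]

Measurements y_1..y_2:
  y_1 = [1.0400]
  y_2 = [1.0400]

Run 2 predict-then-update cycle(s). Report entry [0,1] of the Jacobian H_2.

H_jac[0,1] = 0.2491

step 1: x^-=[2.6040, 1.6000]  P^-=[0.5590 0.0936; 0.0936 0.6900]  H_jac=[-0.1713 0.2788]  S=[0.3311]  K=[-0.2104; 0.5326]  nu=[0.4890]  x^+=[2.5011, 1.8604]  P^+=[0.5443 0.1307; 0.1307 0.5961]
step 2: x^-=[2.7616, 1.8604]  P^-=[0.7626 0.2091; 0.2091 0.8461]  H_jac=[-0.1678 0.2491]  S=[0.3265]  K=[-0.2324; 0.5380]  nu=[0.4472]  x^+=[2.6577, 2.1010]  P^+=[0.7450 0.2500; 0.2500 0.7516]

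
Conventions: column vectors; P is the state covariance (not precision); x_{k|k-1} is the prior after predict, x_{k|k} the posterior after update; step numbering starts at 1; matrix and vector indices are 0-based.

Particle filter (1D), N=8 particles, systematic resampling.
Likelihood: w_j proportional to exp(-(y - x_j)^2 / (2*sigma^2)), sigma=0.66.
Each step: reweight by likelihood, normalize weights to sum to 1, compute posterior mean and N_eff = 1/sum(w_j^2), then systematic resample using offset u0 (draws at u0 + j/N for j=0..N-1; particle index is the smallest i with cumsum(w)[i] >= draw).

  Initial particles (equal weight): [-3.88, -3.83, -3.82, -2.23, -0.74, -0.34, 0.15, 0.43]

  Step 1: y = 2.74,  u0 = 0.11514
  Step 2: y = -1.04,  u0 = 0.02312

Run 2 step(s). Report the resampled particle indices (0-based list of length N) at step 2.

resampled_idx = [0, 0, 1, 2, 3, 4, 5, 7]

step 1: w=[0.0000, 0.0000, 0.0000, 0.0000, 0.0003, 0.0070, 0.1703, 0.8224]  mean=0.3765  Neff=1.4178  idx=[6, 7, 7, 7, 7, 7, 7, 7]
step 2: w=[0.2514, 0.1069, 0.1069, 0.1069, 0.1069, 0.1069, 0.1069, 0.1069]  mean=0.3596  Neff=6.9799  idx=[0, 0, 1, 2, 3, 4, 5, 7]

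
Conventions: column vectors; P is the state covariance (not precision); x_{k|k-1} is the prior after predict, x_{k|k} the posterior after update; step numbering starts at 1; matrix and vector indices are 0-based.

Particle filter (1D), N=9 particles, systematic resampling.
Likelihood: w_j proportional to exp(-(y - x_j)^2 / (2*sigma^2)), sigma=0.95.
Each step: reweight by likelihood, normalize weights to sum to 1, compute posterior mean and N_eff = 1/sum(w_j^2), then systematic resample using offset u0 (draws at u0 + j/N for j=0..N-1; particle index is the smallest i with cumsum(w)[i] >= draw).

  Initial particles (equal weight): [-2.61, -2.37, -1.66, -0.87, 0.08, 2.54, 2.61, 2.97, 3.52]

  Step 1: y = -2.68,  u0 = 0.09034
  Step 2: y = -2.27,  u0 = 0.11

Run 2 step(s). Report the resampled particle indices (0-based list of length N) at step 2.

step 1: w=[0.3714, 0.3531, 0.2093, 0.0606, 0.0055, 0.0000, 0.0000, 0.0000, 0.0000]  mean=-2.2062  Neff=3.2238  idx=[0, 0, 0, 1, 1, 1, 2, 2, 3]
step 2: w=[0.1208, 0.1208, 0.1208, 0.1281, 0.1281, 0.1281, 0.1048, 0.1048, 0.0435]  mean=-2.2429  Neff=8.5533  idx=[0, 1, 2, 3, 4, 5, 6, 7, 8]

resampled_idx = [0, 1, 2, 3, 4, 5, 6, 7, 8]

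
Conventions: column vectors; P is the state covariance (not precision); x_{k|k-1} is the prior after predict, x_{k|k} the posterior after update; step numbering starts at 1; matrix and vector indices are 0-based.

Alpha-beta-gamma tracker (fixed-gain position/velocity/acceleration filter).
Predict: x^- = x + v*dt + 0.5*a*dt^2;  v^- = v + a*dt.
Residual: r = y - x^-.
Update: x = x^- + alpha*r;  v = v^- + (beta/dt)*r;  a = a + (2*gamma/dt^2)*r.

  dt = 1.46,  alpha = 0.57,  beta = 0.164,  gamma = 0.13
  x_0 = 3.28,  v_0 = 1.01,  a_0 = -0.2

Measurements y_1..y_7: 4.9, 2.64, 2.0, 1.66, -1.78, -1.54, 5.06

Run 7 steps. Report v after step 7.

v_post = -1.5621

step 1: x_pred=4.5414  r=0.3586  x^+=4.7458  v^+=0.7583  a^+=-0.1563
step 2: x_pred=5.6864  r=-3.0464  x^+=3.9499  v^+=0.1879  a^+=-0.5278
step 3: x_pred=3.6617  r=-1.6617  x^+=2.7146  v^+=-0.7694  a^+=-0.7305
step 4: x_pred=0.8127  r=0.8473  x^+=1.2956  v^+=-1.7408  a^+=-0.6272
step 5: x_pred=-1.9143  r=0.1343  x^+=-1.8378  v^+=-2.6414  a^+=-0.6108
step 6: x_pred=-6.3451  r=4.8051  x^+=-3.6062  v^+=-2.9934  a^+=-0.0247
step 7: x_pred=-8.0028  r=13.0628  x^+=-0.5570  v^+=-1.5621  a^+=1.5686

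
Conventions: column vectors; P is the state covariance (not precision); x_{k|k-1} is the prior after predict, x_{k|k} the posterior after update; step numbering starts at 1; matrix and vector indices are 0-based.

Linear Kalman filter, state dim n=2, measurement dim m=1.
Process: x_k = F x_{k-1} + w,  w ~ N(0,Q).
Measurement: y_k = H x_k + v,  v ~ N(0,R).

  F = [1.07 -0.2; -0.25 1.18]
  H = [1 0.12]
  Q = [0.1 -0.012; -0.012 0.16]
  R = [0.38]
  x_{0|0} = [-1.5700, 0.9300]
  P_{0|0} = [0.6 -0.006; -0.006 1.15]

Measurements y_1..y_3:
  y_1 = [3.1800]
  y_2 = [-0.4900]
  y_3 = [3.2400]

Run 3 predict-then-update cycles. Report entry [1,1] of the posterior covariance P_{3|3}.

step 1: x^-=[-1.8659, 1.4899]  P^-=[0.8355 -0.4518; -0.4518 1.8023]  S=[1.1330]  K=[0.6896; -0.2078]  nu=[4.8671]  x^+=[1.4903, 0.4783]  P^+=[0.2968 -0.2894; -0.2894 1.7534]
step 2: x^-=[1.4989, 0.1918]  P^-=[0.6337 -0.8850; -0.8850 2.7907]  S=[0.8415]  K=[0.6269; -0.6537]  nu=[-2.0119]  x^+=[0.2377, 1.5071]  P^+=[0.3030 -0.5401; -0.5401 2.4310]
step 3: x^-=[-0.0471, 1.7190]  P^-=[0.7754 -1.3758; -1.3758 3.8825]  S=[0.8811]  K=[0.6926; -1.0327]  nu=[3.0808]  x^+=[2.0868, -1.4625]  P^+=[0.3527 -0.7456; -0.7456 2.9430]

P_post[1,1] = 2.9430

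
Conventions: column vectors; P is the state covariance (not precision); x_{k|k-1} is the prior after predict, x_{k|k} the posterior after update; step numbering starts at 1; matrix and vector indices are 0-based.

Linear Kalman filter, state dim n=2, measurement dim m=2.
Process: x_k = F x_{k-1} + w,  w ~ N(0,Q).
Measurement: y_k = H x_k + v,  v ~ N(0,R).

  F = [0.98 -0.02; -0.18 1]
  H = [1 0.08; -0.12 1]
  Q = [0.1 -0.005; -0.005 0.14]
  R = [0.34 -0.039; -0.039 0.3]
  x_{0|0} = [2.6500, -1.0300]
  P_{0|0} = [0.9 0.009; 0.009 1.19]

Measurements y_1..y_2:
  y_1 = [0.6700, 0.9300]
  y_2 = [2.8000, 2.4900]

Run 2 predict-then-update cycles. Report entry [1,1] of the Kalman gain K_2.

K[1,1] = 0.5692

step 1: x^-=[2.6176, -1.5070]  P^-=[0.9645 -0.1787; -0.1787 1.3559]  S=[1.2846 -0.2233; -0.2233 1.7127]  K=[0.7263 -0.0772; 0.0871 0.8156]  nu=[-1.8270, 2.7511]  x^+=[1.0782, 0.5776]  P^+=[0.2516 -0.0213; -0.0213 0.2387]
step 2: x^-=[1.0450, 0.3835]  P^-=[0.3426 -0.0751; -0.0751 0.3945]  S=[0.6731 -0.1229; -0.1229 0.7175]  K=[0.4857 -0.0788; 0.0393 0.5692]  nu=[1.7243, 2.2319]  x^+=[1.7067, 1.7215]  P^+=[0.1700 -0.0222; -0.0222 0.1666]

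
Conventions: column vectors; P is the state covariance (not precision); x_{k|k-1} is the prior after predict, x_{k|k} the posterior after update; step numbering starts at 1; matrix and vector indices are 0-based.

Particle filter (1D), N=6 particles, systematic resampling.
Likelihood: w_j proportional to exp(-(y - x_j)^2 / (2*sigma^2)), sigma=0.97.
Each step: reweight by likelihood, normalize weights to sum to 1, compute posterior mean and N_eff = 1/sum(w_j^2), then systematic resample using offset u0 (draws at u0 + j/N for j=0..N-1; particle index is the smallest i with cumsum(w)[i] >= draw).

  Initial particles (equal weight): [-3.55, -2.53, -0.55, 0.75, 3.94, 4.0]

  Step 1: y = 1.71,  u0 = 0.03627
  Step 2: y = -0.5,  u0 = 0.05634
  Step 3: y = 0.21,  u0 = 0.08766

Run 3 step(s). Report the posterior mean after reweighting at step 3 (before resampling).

post_mean = 0.3594

step 1: w=[0.0000, 0.0001, 0.0816, 0.7547, 0.0877, 0.0759]  mean=1.1699  Neff=1.6956  idx=[2, 3, 3, 3, 3, 4]
step 2: w=[0.3642, 0.1590, 0.1590, 0.1590, 0.1590, 0.0000]  mean=0.2766  Neff=4.2792  idx=[0, 0, 1, 2, 3, 4]
step 3: w=[0.1502, 0.1502, 0.1749, 0.1749, 0.1749, 0.1749]  mean=0.3594  Neff=5.9710  idx=[0, 1, 2, 3, 4, 5]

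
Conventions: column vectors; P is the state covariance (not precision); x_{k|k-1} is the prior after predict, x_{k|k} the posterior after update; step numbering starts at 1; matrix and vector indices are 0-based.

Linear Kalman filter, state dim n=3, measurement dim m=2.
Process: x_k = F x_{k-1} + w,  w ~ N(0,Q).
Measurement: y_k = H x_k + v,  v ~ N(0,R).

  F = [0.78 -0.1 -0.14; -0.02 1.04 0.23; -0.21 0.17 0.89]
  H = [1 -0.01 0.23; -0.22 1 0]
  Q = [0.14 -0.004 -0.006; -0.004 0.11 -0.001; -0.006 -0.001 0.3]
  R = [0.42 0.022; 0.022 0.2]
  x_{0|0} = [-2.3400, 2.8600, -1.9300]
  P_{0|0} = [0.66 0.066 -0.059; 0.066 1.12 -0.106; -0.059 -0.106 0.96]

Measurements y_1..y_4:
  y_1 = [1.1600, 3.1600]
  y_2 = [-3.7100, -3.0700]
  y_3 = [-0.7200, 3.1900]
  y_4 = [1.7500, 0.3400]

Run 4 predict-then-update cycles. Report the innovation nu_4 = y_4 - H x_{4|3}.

innov = [2.6662, -1.2964]

step 1: x^-=[-1.8410, 2.5773, -0.7401]  P^-=[0.5712 -0.1009 -0.2734; -0.1009 1.3195 0.2833; -0.2734 0.2833 1.1072]  S=[0.9249 -0.1390; -0.1390 1.5916]  K=[0.5363 -0.0955; 0.0748 0.8495; 0.0092 0.2166]  nu=[3.1970, 0.1777]  x^+=[-0.1433, 2.9672, -0.6720]  P^+=[0.2764 0.0535 -0.2290; 0.0535 0.1833 -0.0069; -0.2290 -0.0069 1.0330]
step 2: x^-=[-0.3144, 2.9342, -0.0636]  P^-=[0.3717 -0.0577 -0.3398; -0.0577 0.3596 0.2407; -0.3398 0.2407 1.2154]  S=[0.6998 -0.0486; -0.0486 0.6030]  K=[0.4065 -0.1985; 0.0346 0.6202; -0.0535 0.5188]  nu=[-3.3516, -6.0734]  x^+=[-0.4713, -0.9488, -3.0350]  P^+=[0.2244 0.0186 -0.2517; 0.0186 0.1289 0.0472; -0.2517 0.0472 1.0484]
step 3: x^-=[0.1522, -1.6754, -2.7635]  P^-=[0.3518 -0.0933 -0.3602; -0.0933 0.3291 0.2954; -0.3602 0.2954 1.2511]  S=[0.6728 -0.0661; -0.0661 0.5872]  K=[0.3767 -0.2484; 0.0160 0.5972; -0.0500 0.6324]  nu=[-0.2533, 4.8989]  x^+=[-1.1600, 1.2463, 0.3471]  P^+=[0.2077 0.0043 -0.2387; 0.0043 0.1207 0.0729; -0.2387 0.0729 1.0104]
step 4: x^-=[-1.0780, 1.3992, 0.7644]  P^-=[0.3409 -0.1046 -0.3483; -0.1046 0.3310 0.3132; -0.3483 0.3132 1.2240]  S=[0.6661 -0.0715; -0.0715 0.5935]  K=[0.3653 -0.2586; 0.0103 0.5977; -0.0349 0.6525]  nu=[2.6662, -1.2964]  x^+=[0.2312, 0.6517, -0.1746]  P^+=[0.1988 0.0001 -0.2220; 0.0001 0.1198 0.0809; -0.2220 0.0809 0.9672]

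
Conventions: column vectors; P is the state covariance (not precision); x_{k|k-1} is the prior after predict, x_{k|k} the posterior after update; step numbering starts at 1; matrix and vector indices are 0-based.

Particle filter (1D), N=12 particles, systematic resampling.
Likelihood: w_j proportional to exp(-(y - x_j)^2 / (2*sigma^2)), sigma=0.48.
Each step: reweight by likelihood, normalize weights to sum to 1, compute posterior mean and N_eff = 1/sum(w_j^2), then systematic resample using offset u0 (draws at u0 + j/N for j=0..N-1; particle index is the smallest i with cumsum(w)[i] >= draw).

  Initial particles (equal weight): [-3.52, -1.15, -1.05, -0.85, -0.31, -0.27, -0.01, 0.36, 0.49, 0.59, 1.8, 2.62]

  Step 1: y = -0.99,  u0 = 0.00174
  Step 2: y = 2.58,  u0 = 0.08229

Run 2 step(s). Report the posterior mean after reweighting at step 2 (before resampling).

post_mean = -0.2855

step 1: w=[0.0000, 0.2526, 0.2650, 0.2559, 0.0979, 0.0867, 0.0332, 0.0051, 0.0023, 0.0012, 0.0000, 0.0000]  mean=-0.8367  Neff=4.5916  idx=[1, 1, 1, 1, 2, 2, 2, 3, 3, 3, 4, 5]
step 2: w=[0.0000, 0.0000, 0.0000, 0.0000, 0.0000, 0.0000, 0.0000, 0.0002, 0.0002, 0.0002, 0.3777, 0.6216]  mean=-0.2855  Neff=1.8903  idx=[10, 10, 10, 10, 11, 11, 11, 11, 11, 11, 11, 11]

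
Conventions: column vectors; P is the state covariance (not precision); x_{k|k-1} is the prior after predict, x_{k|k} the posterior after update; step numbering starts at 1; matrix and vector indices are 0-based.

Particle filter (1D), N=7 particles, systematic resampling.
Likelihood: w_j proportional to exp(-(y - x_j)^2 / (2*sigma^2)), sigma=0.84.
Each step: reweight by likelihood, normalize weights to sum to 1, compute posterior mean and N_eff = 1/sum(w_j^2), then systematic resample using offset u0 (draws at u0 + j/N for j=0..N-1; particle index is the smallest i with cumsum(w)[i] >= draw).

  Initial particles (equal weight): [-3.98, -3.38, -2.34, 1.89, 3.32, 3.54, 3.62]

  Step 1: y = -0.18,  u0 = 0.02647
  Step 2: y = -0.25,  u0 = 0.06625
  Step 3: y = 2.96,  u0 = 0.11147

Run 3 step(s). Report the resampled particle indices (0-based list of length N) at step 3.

step 1: w=[0.0004, 0.0082, 0.4279, 0.5604, 0.0020, 0.0006, 0.0004]  mean=0.0387  Neff=2.0112  idx=[2, 2, 2, 3, 3, 3, 3]
step 2: w=[0.1552, 0.1552, 0.1552, 0.1336, 0.1336, 0.1336, 0.1336]  mean=-0.0795  Neff=6.9610  idx=[0, 1, 2, 3, 4, 5, 6]
step 3: w=[0.0000, 0.0000, 0.0000, 0.2500, 0.2500, 0.2500, 0.2500]  mean=1.8900  Neff=4.0000  idx=[3, 4, 4, 5, 5, 6, 6]

resampled_idx = [3, 4, 4, 5, 5, 6, 6]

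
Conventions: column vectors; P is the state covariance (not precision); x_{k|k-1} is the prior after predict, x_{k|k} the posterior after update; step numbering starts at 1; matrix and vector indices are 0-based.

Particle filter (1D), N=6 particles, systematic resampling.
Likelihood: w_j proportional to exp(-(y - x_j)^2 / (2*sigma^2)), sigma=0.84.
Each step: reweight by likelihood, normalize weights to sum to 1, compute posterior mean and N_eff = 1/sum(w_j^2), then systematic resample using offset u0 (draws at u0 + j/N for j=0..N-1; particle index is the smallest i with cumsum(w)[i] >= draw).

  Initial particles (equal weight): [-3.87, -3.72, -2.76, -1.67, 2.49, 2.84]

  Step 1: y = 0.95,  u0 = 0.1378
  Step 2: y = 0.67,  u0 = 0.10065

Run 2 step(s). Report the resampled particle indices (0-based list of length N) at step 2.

resampled_idx = [0, 1, 2, 2, 3, 5]

step 1: w=[0.0000, 0.0000, 0.0002, 0.0282, 0.6808, 0.2908]  mean=2.4733  Neff=1.8220  idx=[4, 4, 4, 4, 5, 5]
step 2: w=[0.2108, 0.2108, 0.2108, 0.2108, 0.0784, 0.0784]  mean=2.5449  Neff=5.2616  idx=[0, 1, 2, 2, 3, 5]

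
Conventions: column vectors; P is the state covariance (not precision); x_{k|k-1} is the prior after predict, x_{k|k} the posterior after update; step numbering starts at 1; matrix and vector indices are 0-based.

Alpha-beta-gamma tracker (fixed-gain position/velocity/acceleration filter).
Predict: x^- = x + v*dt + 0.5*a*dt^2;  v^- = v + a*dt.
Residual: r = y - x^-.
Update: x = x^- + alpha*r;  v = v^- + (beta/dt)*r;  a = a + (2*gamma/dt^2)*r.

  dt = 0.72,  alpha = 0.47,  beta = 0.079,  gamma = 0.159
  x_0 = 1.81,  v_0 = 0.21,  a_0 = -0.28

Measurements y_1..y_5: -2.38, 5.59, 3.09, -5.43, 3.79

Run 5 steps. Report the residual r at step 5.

step 1: x_pred=1.8886  r=-4.2686  x^+=-0.1176  v^+=-0.4600  a^+=-2.8985
step 2: x_pred=-1.2001  r=6.7901  x^+=1.9913  v^+=-1.8018  a^+=1.2667
step 3: x_pred=1.0223  r=2.0677  x^+=1.9941  v^+=-0.6629  a^+=2.5351
step 4: x_pred=2.1739  r=-7.6039  x^+=-1.3999  v^+=0.3281  a^+=-2.1293
step 5: x_pred=-1.7156  r=5.5056  x^+=0.8720  v^+=-0.6009  a^+=1.2480

resid = 5.5056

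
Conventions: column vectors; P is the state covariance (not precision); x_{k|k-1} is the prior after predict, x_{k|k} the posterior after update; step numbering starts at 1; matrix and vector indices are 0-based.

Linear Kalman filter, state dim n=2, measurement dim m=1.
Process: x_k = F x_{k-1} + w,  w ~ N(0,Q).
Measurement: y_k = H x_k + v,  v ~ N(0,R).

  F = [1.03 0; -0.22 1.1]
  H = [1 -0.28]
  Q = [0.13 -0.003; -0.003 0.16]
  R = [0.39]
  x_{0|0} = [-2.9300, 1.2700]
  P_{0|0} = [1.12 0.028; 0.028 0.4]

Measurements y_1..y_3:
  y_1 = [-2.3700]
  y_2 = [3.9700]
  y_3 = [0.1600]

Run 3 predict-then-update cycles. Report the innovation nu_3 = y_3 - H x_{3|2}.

innov = [-0.9503]

step 1: x^-=[-3.0179, 2.0416]  P^-=[1.3182 -0.2251; -0.2251 0.6847]  S=[1.8879]  K=[0.7316; -0.2208]  nu=[1.2195]  x^+=[-2.1257, 1.7724]  P^+=[0.3077 0.0798; 0.0798 0.5927]
step 2: x^-=[-2.1894, 2.4173]  P^-=[0.4564 0.0177; 0.0177 0.8534]  S=[0.9034]  K=[0.4997; -0.2448]  nu=[6.8363]  x^+=[1.2269, 0.7434]  P^+=[0.2308 0.1283; 0.1283 0.7992]
step 3: x^-=[1.2637, 0.5478]  P^-=[0.3749 0.0900; 0.0900 1.0761]  S=[0.7988]  K=[0.4377; -0.2645]  nu=[-0.9503]  x^+=[0.8477, 0.7992]  P^+=[0.2218 0.1825; 0.1825 1.0202]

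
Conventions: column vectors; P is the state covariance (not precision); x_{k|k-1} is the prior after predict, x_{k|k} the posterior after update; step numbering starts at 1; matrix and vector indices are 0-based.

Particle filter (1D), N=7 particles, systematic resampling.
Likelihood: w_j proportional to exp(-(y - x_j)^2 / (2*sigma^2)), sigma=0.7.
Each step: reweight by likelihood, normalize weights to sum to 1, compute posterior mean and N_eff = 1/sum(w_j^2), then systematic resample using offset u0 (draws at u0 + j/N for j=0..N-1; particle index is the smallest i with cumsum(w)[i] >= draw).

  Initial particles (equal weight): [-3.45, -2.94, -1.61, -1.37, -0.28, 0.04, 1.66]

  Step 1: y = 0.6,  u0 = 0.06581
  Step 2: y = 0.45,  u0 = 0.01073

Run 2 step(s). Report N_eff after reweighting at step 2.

step 1: w=[0.0000, 0.0000, 0.0045, 0.0125, 0.2978, 0.4766, 0.2086]  mean=0.2575  Neff=2.7814  idx=[4, 4, 5, 5, 5, 5, 6]
step 2: w=[0.1221, 0.1221, 0.1772, 0.1772, 0.1772, 0.1772, 0.0472]  mean=0.0383  Neff=6.3463  idx=[0, 1, 2, 3, 3, 4, 5]

N_eff = 6.3463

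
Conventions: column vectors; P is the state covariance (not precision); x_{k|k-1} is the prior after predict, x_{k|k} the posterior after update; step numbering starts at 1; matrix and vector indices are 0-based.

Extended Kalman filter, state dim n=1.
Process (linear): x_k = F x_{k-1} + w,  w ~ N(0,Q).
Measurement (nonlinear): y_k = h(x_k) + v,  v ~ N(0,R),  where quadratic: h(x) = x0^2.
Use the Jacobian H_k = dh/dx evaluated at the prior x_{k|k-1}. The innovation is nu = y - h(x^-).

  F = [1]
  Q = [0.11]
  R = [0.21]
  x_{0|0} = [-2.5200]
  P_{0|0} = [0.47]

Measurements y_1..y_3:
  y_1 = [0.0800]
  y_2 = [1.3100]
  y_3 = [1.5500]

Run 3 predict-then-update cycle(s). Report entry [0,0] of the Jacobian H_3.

step 1: x^-=[-2.5200]  P^-=[0.5800]  H_jac=[-5.0400]  S=[14.9429]  K=[-0.1956]  nu=[-6.2704]  x^+=[-1.2934]  P^+=[0.0082]
step 2: x^-=[-1.2934]  P^-=[0.1182]  H_jac=[-2.5867]  S=[1.0006]  K=[-0.3055]  nu=[-0.3628]  x^+=[-1.1825]  P^+=[0.0248]
step 3: x^-=[-1.1825]  P^-=[0.1348]  H_jac=[-2.3651]  S=[0.9640]  K=[-0.3307]  nu=[0.1516]  x^+=[-1.2327]  P^+=[0.0294]

H_jac[0,0] = -2.3651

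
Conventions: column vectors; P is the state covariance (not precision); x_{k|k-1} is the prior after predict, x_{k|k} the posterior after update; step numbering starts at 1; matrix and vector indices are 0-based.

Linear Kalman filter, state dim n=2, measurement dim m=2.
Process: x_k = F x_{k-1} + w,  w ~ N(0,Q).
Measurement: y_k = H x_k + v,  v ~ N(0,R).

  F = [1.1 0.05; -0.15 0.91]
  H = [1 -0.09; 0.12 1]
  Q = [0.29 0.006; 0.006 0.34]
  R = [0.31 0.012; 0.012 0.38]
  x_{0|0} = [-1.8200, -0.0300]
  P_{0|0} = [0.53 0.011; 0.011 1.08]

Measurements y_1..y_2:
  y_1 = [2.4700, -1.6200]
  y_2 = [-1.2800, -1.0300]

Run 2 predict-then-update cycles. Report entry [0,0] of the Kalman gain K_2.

K[0,0] = 0.6438

step 1: x^-=[-2.0035, 0.2457]  P^-=[0.9352 -0.0214; -0.0214 1.2433]  S=[1.2591 -0.0088; -0.0088 1.6316]  K=[0.7447 0.0597; -0.1005 0.7599]  nu=[4.4956, -1.6253]  x^+=[1.2473, -1.4412]  P^+=[0.2319 0.0038; 0.0038 0.2871]
step 2: x^-=[1.3000, -1.4986]  P^-=[0.5717 -0.0154; -0.0154 0.5819]  S=[0.8892 0.0130; 0.0130 0.9665]  K=[0.6438 0.0464; -0.0850 0.6013]  nu=[-2.7148, 0.3126]  x^+=[-0.4335, -1.0798]  P^+=[0.2003 0.0013; 0.0013 0.2273]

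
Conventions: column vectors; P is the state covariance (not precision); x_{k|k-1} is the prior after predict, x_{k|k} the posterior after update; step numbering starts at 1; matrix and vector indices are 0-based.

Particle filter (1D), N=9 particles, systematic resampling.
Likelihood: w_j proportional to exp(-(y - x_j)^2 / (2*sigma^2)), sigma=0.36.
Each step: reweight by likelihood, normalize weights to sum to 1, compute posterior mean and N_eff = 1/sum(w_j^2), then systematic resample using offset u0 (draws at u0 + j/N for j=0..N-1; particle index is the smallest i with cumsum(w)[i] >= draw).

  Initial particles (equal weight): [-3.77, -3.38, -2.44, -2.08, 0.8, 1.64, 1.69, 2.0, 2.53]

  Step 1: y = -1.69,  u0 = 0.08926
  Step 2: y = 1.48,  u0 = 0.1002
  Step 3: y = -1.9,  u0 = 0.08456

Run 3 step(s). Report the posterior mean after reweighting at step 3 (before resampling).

step 1: w=[0.0000, 0.0000, 0.1703, 0.8297, 0.0000, 0.0000, 0.0000, 0.0000, 0.0000]  mean=-2.1413  Neff=1.3940  idx=[2, 3, 3, 3, 3, 3, 3, 3, 3]
step 2: w=[0.0000, 0.1250, 0.1250, 0.1250, 0.1250, 0.1250, 0.1250, 0.1250, 0.1250]  mean=-2.0800  Neff=8.0001  idx=[1, 2, 3, 4, 5, 6, 7, 8, 8]
step 3: w=[0.1111, 0.1111, 0.1111, 0.1111, 0.1111, 0.1111, 0.1111, 0.1111, 0.1111]  mean=-2.0800  Neff=9.0000  idx=[0, 1, 2, 3, 4, 5, 6, 7, 8]

post_mean = -2.0800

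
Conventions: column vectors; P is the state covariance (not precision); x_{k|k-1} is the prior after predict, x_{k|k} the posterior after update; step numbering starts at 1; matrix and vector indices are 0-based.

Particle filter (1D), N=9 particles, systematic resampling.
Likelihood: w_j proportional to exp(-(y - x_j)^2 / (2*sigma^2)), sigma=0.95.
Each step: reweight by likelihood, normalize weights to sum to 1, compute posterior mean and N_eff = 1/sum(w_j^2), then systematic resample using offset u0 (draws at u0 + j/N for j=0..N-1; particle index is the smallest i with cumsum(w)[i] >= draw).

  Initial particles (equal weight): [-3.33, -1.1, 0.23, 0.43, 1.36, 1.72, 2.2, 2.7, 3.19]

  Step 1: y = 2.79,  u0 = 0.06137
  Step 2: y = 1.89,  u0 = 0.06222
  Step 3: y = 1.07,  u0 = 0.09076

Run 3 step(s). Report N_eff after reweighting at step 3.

step 1: w=[0.0000, 0.0001, 0.0072, 0.0125, 0.0880, 0.1449, 0.2253, 0.2720, 0.2500]  mean=2.4035  Neff=4.6253  idx=[4, 5, 6, 6, 7, 7, 7, 8, 8]
step 2: w=[0.1296, 0.1490, 0.1435, 0.1435, 0.1052, 0.1052, 0.1052, 0.0594, 0.0594]  mean=2.2950  Neff=8.3024  idx=[0, 1, 2, 2, 3, 4, 5, 6, 8]
step 3: w=[0.2389, 0.1980, 0.1234, 0.1234, 0.1234, 0.0574, 0.0574, 0.0574, 0.0207]  mean=2.0110  Neff=6.5682  idx=[0, 0, 1, 1, 2, 3, 4, 6, 8]

N_eff = 6.5682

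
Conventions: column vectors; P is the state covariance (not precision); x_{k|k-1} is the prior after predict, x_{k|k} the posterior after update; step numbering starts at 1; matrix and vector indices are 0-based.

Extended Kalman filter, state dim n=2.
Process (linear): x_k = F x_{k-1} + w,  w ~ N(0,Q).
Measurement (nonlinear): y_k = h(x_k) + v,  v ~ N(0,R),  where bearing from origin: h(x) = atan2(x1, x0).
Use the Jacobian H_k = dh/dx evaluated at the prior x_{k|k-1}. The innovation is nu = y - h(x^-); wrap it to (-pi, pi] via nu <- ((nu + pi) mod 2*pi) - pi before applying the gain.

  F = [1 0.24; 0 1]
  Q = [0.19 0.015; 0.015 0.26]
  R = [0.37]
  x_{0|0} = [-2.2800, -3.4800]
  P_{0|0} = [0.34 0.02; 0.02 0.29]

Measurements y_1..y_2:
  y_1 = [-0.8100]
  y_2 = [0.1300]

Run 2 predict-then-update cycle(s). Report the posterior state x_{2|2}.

x_post = [-3.2477, -4.1796]

step 1: x^-=[-3.1152, -3.4800]  P^-=[0.5563 0.1046; 0.1046 0.5500]  H_jac=[0.1595 -0.1428]  S=[0.3906]  K=[0.1890; -0.1584]  nu=[1.4909]  x^+=[-2.8335, -3.7161]  P^+=[0.5424 0.1163; 0.1163 0.5402]
step 2: x^-=[-3.7253, -3.7161]  P^-=[0.8193 0.2609; 0.2609 0.8002]  H_jac=[0.1342 -0.1345]  S=[0.3898]  K=[0.1920; -0.1864]  nu=[2.4874]  x^+=[-3.2477, -4.1796]  P^+=[0.8049 0.2749; 0.2749 0.7867]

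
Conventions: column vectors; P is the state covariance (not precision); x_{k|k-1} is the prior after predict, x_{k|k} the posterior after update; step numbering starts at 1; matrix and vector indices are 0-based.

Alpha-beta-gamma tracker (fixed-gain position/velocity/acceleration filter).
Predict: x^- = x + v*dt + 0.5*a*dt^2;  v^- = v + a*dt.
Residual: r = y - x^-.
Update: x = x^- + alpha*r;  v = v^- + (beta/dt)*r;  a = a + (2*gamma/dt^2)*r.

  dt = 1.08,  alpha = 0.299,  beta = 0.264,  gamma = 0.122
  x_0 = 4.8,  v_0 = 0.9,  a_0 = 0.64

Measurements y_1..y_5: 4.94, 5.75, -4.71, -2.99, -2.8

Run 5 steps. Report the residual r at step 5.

step 1: x_pred=6.1452  r=-1.2052  x^+=5.7849  v^+=1.2966  a^+=0.3879
step 2: x_pred=7.4114  r=-1.6614  x^+=6.9146  v^+=1.3094  a^+=0.0403
step 3: x_pred=8.3523  r=-13.0623  x^+=4.4467  v^+=-1.8401  a^+=-2.6922
step 4: x_pred=0.8893  r=-3.8793  x^+=-0.2706  v^+=-5.6959  a^+=-3.5037
step 5: x_pred=-8.4656  r=5.6656  x^+=-6.7716  v^+=-8.0950  a^+=-2.3185

resid = 5.6656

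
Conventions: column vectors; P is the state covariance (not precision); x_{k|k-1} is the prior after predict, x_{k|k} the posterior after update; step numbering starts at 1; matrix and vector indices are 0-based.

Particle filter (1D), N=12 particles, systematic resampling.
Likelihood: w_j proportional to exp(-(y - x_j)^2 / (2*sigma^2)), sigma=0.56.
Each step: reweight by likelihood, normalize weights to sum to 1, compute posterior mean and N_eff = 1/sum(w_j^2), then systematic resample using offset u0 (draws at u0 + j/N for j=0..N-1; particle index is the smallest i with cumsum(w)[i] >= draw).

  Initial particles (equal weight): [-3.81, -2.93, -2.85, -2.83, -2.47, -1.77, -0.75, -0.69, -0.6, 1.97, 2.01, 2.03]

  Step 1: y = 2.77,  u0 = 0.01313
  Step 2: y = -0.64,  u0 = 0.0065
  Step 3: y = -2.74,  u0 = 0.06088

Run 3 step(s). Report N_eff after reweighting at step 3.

step 1: w=[0.0000, 0.0000, 0.0000, 0.0000, 0.0000, 0.0000, 0.0000, 0.0000, 0.0000, 0.3064, 0.3385, 0.3551]  mean=2.0048  Neff=2.9890  idx=[9, 9, 9, 9, 10, 10, 10, 10, 11, 11, 11, 11]
step 2: w=[0.1078, 0.1078, 0.1078, 0.1078, 0.0771, 0.0771, 0.0771, 0.0771, 0.0651, 0.0651, 0.0651, 0.0651]  mean=1.9980  Neff=11.4648  idx=[0, 0, 1, 2, 3, 3, 4, 6, 7, 8, 9, 10]
step 3: w=[0.1130, 0.1130, 0.1130, 0.1130, 0.1130, 0.1130, 0.0618, 0.0618, 0.0618, 0.0456, 0.0456, 0.0456]  mean=1.9856  Neff=10.6087  idx=[0, 1, 2, 2, 3, 4, 4, 5, 6, 8, 9, 11]

N_eff = 10.6087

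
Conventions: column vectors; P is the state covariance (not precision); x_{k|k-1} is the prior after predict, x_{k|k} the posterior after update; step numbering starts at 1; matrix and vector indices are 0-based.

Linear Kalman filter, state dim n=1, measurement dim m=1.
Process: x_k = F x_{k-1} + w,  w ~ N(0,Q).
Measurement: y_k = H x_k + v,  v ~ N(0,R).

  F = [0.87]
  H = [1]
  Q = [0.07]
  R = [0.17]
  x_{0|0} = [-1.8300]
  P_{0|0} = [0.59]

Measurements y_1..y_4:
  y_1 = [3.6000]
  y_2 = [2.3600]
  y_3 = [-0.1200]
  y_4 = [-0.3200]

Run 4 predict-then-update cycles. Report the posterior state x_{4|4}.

x_post = [0.3675]

step 1: x^-=[-1.5921]  P^-=[0.5166]  S=[0.6866]  K=[0.7524]  nu=[5.1921]  x^+=[2.3144]  P^+=[0.1279]
step 2: x^-=[2.0135]  P^-=[0.1668]  S=[0.3368]  K=[0.4953]  nu=[0.3465]  x^+=[2.1851]  P^+=[0.0842]
step 3: x^-=[1.9011]  P^-=[0.1337]  S=[0.3037]  K=[0.4403]  nu=[-2.0211]  x^+=[1.0112]  P^+=[0.0748]
step 4: x^-=[0.8798]  P^-=[0.1267]  S=[0.2967]  K=[0.4269]  nu=[-1.1998]  x^+=[0.3675]  P^+=[0.0726]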